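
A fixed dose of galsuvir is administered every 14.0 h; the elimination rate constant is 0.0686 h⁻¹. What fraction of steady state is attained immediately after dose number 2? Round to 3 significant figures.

f_n = 1 − e^(−nkτ) = 1 − e^(−2 × 0.06860 × 14.0) = 1 − e^(−1.921) = 1 − 0.1465 ≈ 0.854

0.854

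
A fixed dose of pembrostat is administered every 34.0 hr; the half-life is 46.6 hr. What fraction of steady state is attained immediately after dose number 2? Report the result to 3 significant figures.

k = ln 2 / 46.6 = 0.01487 hr⁻¹
f_n = 1 − e^(−nkτ) = 1 − e^(−2 × 0.01487 × 34.0) = 1 − e^(−1.011) = 1 − 0.3637 ≈ 0.636

0.636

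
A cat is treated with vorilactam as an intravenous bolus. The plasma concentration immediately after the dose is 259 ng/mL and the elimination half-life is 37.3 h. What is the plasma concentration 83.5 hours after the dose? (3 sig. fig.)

54.9 ng/mL

k = ln 2 / 37.3 = 0.01858 h⁻¹
83.5 h is 2.239 half-lives, so C = 259 × (1/2)^2.239 = 259 × 0.2119 ≈ 54.9 ng/mL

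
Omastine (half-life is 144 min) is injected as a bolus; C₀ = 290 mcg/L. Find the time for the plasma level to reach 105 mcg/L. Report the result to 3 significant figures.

211 minutes

k = ln 2 / 144 = 0.004814 min⁻¹
C(t) = C₀ e^(−kt)  ⇒  t = ln(C₀/C) / k
t = ln(290/105) / 0.004814 = 1.016 / 0.004814 ≈ 211 minutes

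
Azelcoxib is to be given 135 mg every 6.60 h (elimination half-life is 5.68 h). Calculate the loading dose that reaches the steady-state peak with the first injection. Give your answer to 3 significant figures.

k = ln 2 / 5.68 = 0.1220 h⁻¹
Accumulation ratio R = 1 / (1 − e^(−kτ)) = 1 / (1 − e^(−0.1220×6.60)) = 1 / (1 − 0.4469) = 1.808
Loading dose = maintenance dose × R = 135 × 1.808 ≈ 244 mg

244 mg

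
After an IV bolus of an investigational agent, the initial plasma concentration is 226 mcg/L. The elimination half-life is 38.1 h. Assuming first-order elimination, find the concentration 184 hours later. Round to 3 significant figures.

7.95 mcg/L

k = ln 2 / 38.1 = 0.01819 h⁻¹
184 h is 4.829 half-lives, so C = 226 × (1/2)^4.829 = 226 × 0.03517 ≈ 7.95 mcg/L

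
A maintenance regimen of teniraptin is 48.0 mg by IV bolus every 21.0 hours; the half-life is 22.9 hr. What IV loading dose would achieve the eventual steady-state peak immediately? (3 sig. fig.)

k = ln 2 / 22.9 = 0.03027 hr⁻¹
Accumulation ratio R = 1 / (1 − e^(−kτ)) = 1 / (1 − e^(−0.03027×21.0)) = 1 / (1 − 0.5296) = 2.126
Loading dose = maintenance dose × R = 48.0 × 2.126 ≈ 102 mg

102 mg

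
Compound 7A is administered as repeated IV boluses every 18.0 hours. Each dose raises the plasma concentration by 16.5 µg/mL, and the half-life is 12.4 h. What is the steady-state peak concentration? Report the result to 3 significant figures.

26.0 µg/mL

k = ln 2 / 12.4 = 0.05590 h⁻¹
Fraction remaining after one interval: e^(−kτ) = e^(−0.05590 × 18.0) = 0.3656
R = 1 / (1 − 0.3656) = 1.576
Css,max = 16.5 × 1.576 ≈ 26.0 µg/mL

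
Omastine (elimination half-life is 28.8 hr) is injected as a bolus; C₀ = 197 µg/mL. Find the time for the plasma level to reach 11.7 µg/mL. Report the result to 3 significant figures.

117 hours

k = ln 2 / 28.8 = 0.02407 hr⁻¹
C(t) = C₀ e^(−kt)  ⇒  t = ln(C₀/C) / k
t = ln(197/11.7) / 0.02407 = 2.824 / 0.02407 ≈ 117 hours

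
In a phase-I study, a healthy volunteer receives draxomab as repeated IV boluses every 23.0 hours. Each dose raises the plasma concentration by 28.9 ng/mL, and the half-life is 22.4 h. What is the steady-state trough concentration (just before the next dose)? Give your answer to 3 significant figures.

27.9 ng/mL

k = ln 2 / 22.4 = 0.03094 h⁻¹
Fraction remaining after one interval: e^(−kτ) = e^(−0.03094 × 23.0) = 0.4908
R = 1 / (1 − 0.4908) = 1.964
Css,max = 28.9 × 1.964 = 56.76 ng/mL
Css,min = Css,max × e^(−kτ) = 56.76 × 0.4908 ≈ 27.9 ng/mL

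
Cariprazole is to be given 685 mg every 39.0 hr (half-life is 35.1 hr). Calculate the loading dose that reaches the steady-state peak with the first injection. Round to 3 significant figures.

k = ln 2 / 35.1 = 0.01975 hr⁻¹
Accumulation ratio R = 1 / (1 − e^(−kτ)) = 1 / (1 − e^(−0.01975×39.0)) = 1 / (1 − 0.4629) = 1.862
Loading dose = maintenance dose × R = 685 × 1.862 ≈ 1280 mg

1280 mg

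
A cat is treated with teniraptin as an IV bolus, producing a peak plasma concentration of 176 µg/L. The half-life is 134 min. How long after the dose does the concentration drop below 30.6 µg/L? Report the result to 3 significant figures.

338 minutes

k = ln 2 / 134 = 0.005173 min⁻¹
C(t) = C₀ e^(−kt)  ⇒  t = ln(C₀/C) / k
t = ln(176/30.6) / 0.005173 = 1.749 / 0.005173 ≈ 338 minutes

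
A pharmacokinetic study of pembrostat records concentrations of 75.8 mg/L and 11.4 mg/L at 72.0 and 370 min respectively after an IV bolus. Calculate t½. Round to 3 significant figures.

109 minutes

k = ln(C₁/C₂) / (t₂ − t₁) = ln(75.8/11.4) / (370 − 72.0)
  = 1.894 / 298.0 = 0.006357 min⁻¹
t½ = ln 2 / k = ln 2 / 0.006357 ≈ 109 minutes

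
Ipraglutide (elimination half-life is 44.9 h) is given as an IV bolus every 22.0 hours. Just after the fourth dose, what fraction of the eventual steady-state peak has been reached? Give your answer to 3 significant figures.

k = ln 2 / 44.9 = 0.01544 h⁻¹
f_n = 1 − e^(−nkτ) = 1 − e^(−4 × 0.01544 × 22.0) = 1 − e^(−1.359) = 1 − 0.2570 ≈ 0.743

0.743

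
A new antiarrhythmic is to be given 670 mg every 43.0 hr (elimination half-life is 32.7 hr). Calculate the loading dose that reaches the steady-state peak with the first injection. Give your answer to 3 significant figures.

k = ln 2 / 32.7 = 0.02120 hr⁻¹
Accumulation ratio R = 1 / (1 − e^(−kτ)) = 1 / (1 − e^(−0.02120×43.0)) = 1 / (1 − 0.4019) = 1.672
Loading dose = maintenance dose × R = 670 × 1.672 ≈ 1120 mg

1120 mg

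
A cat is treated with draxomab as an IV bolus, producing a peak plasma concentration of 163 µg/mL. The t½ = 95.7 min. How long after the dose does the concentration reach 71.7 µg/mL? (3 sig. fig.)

k = ln 2 / 95.7 = 0.007243 min⁻¹
C(t) = C₀ e^(−kt)  ⇒  t = ln(C₀/C) / k
t = ln(163/71.7) / 0.007243 = 0.8213 / 0.007243 ≈ 113 minutes

113 minutes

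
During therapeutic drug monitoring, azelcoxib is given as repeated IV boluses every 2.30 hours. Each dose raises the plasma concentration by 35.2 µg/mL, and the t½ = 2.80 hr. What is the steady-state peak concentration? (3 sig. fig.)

k = ln 2 / 2.80 = 0.2476 hr⁻¹
Fraction remaining after one interval: e^(−kτ) = e^(−0.2476 × 2.30) = 0.5659
R = 1 / (1 − 0.5659) = 2.304
Css,max = 35.2 × 2.304 ≈ 81.1 µg/mL

81.1 µg/mL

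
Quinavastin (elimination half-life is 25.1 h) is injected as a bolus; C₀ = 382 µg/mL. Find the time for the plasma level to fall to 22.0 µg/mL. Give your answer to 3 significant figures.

k = ln 2 / 25.1 = 0.02762 h⁻¹
C(t) = C₀ e^(−kt)  ⇒  t = ln(C₀/C) / k
t = ln(382/22.0) / 0.02762 = 2.854 / 0.02762 ≈ 103 hours

103 hours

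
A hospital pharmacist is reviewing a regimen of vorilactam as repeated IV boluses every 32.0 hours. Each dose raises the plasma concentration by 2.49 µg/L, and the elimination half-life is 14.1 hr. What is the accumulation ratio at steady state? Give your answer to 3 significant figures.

1.26

k = ln 2 / 14.1 = 0.04916 hr⁻¹
Fraction remaining after one interval: e^(−kτ) = e^(−0.04916 × 32.0) = 0.2074
R = 1 / (1 − 0.2074) = 1 / 0.7926 ≈ 1.26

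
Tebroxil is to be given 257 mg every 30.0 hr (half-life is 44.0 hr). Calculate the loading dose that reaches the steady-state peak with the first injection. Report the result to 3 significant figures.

k = ln 2 / 44.0 = 0.01575 hr⁻¹
Accumulation ratio R = 1 / (1 − e^(−kτ)) = 1 / (1 − e^(−0.01575×30.0)) = 1 / (1 − 0.6234) = 2.655
Loading dose = maintenance dose × R = 257 × 2.655 ≈ 682 mg

682 mg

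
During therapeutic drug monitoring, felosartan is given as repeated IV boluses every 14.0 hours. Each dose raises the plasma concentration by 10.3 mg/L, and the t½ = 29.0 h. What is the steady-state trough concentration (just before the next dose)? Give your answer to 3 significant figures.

k = ln 2 / 29.0 = 0.02390 h⁻¹
Fraction remaining after one interval: e^(−kτ) = e^(−0.02390 × 14.0) = 0.7156
R = 1 / (1 − 0.7156) = 3.516
Css,max = 10.3 × 3.516 = 36.22 mg/L
Css,min = Css,max × e^(−kτ) = 36.22 × 0.7156 ≈ 25.9 mg/L

25.9 mg/L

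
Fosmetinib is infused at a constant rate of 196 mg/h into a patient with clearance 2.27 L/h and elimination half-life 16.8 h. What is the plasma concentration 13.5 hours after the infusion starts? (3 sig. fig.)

36.9 µg/mL

Css = rate / CL = 196 / 2.27 = 86.34 µg/mL
k = ln 2 / 16.8 = 0.04126 h⁻¹
C(t) = Css (1 − e^(−kt)) = 86.34 × (1 − e^(−0.5570)) = 86.34 × 0.4271 ≈ 36.9 µg/mL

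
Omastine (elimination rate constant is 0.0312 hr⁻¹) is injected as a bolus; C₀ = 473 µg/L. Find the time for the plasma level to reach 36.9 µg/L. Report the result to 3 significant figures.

81.8 hours

C(t) = C₀ e^(−kt)  ⇒  t = ln(C₀/C) / k
t = ln(473/36.9) / 0.03120 = 2.551 / 0.03120 ≈ 81.8 hours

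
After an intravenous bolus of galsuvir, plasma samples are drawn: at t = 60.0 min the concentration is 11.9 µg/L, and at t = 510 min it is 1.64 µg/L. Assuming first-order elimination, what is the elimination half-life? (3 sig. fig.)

157 minutes

k = ln(C₁/C₂) / (t₂ − t₁) = ln(11.9/1.64) / (510 − 60.0)
  = 1.982 / 450.0 = 0.004404 min⁻¹
t½ = ln 2 / k = ln 2 / 0.004404 ≈ 157 minutes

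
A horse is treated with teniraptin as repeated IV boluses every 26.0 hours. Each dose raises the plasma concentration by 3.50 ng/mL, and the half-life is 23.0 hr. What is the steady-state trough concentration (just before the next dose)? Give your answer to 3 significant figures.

2.94 ng/mL

k = ln 2 / 23.0 = 0.03014 hr⁻¹
Fraction remaining after one interval: e^(−kτ) = e^(−0.03014 × 26.0) = 0.4568
R = 1 / (1 − 0.4568) = 1.841
Css,max = 3.50 × 1.841 = 6.443 ng/mL
Css,min = Css,max × e^(−kτ) = 6.443 × 0.4568 ≈ 2.94 ng/mL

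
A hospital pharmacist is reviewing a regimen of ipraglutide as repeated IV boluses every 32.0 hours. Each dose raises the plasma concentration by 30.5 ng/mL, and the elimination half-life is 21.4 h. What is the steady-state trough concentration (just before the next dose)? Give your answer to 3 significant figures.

k = ln 2 / 21.4 = 0.03239 h⁻¹
Fraction remaining after one interval: e^(−kτ) = e^(−0.03239 × 32.0) = 0.3547
R = 1 / (1 − 0.3547) = 1.550
Css,max = 30.5 × 1.550 = 47.26 ng/mL
Css,min = Css,max × e^(−kτ) = 47.26 × 0.3547 ≈ 16.8 ng/mL

16.8 ng/mL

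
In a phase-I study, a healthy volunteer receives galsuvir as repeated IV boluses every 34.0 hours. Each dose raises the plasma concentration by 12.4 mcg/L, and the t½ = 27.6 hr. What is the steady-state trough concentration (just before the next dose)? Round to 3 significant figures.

k = ln 2 / 27.6 = 0.02511 hr⁻¹
Fraction remaining after one interval: e^(−kτ) = e^(−0.02511 × 34.0) = 0.4258
R = 1 / (1 − 0.4258) = 1.741
Css,max = 12.4 × 1.741 = 21.59 mcg/L
Css,min = Css,max × e^(−kτ) = 21.59 × 0.4258 ≈ 9.19 mcg/L

9.19 mcg/L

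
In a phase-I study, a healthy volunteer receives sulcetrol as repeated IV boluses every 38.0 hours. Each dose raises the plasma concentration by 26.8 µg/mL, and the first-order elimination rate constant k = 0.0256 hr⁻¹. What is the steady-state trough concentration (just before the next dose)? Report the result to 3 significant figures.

16.3 µg/mL

Fraction remaining after one interval: e^(−kτ) = e^(−0.02560 × 38.0) = 0.3780
R = 1 / (1 − 0.3780) = 1.608
Css,max = 26.8 × 1.608 = 43.09 µg/mL
Css,min = Css,max × e^(−kτ) = 43.09 × 0.3780 ≈ 16.3 µg/mL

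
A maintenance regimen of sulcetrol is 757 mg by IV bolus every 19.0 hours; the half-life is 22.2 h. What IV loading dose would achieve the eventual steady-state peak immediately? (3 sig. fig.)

k = ln 2 / 22.2 = 0.03122 h⁻¹
Accumulation ratio R = 1 / (1 − e^(−kτ)) = 1 / (1 − e^(−0.03122×19.0)) = 1 / (1 − 0.5525) = 2.235
Loading dose = maintenance dose × R = 757 × 2.235 ≈ 1690 mg

1690 mg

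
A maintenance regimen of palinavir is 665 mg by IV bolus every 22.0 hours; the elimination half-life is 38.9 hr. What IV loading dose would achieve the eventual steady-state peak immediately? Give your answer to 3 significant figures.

k = ln 2 / 38.9 = 0.01782 hr⁻¹
Accumulation ratio R = 1 / (1 − e^(−kτ)) = 1 / (1 − e^(−0.01782×22.0)) = 1 / (1 − 0.6757) = 3.084
Loading dose = maintenance dose × R = 665 × 3.084 ≈ 2050 mg

2050 mg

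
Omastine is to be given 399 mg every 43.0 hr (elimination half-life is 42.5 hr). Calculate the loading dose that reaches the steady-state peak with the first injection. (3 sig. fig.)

k = ln 2 / 42.5 = 0.01631 hr⁻¹
Accumulation ratio R = 1 / (1 − e^(−kτ)) = 1 / (1 − e^(−0.01631×43.0)) = 1 / (1 − 0.4959) = 1.984
Loading dose = maintenance dose × R = 399 × 1.984 ≈ 792 mg

792 mg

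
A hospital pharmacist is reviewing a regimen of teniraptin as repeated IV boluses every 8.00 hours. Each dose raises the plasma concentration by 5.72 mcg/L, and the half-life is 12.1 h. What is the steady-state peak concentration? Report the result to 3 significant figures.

k = ln 2 / 12.1 = 0.05728 h⁻¹
Fraction remaining after one interval: e^(−kτ) = e^(−0.05728 × 8.00) = 0.6324
R = 1 / (1 − 0.6324) = 2.720
Css,max = 5.72 × 2.720 ≈ 15.6 mcg/L

15.6 mcg/L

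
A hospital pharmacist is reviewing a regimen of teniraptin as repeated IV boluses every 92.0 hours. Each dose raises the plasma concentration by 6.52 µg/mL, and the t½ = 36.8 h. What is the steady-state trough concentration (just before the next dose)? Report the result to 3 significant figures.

1.40 µg/mL

k = ln 2 / 36.8 = 0.01884 h⁻¹
Fraction remaining after one interval: e^(−kτ) = e^(−0.01884 × 92.0) = 0.1768
R = 1 / (1 − 0.1768) = 1.215
Css,max = 6.52 × 1.215 = 7.920 µg/mL
Css,min = Css,max × e^(−kτ) = 7.920 × 0.1768 ≈ 1.40 µg/mL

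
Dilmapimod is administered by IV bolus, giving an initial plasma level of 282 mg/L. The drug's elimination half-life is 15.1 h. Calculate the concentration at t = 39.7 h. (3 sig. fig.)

45.6 mg/L

k = ln 2 / 15.1 = 0.04590 h⁻¹
39.7 h is 2.629 half-lives, so C = 282 × (1/2)^2.629 = 282 × 0.1616 ≈ 45.6 mg/L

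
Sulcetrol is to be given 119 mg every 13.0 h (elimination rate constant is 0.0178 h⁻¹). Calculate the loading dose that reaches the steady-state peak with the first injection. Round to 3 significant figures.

Accumulation ratio R = 1 / (1 − e^(−kτ)) = 1 / (1 − e^(−0.01780×13.0)) = 1 / (1 − 0.7934) = 4.841
Loading dose = maintenance dose × R = 119 × 4.841 ≈ 576 mg

576 mg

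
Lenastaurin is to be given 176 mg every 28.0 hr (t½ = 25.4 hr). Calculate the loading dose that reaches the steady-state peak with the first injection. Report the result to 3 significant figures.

k = ln 2 / 25.4 = 0.02729 hr⁻¹
Accumulation ratio R = 1 / (1 − e^(−kτ)) = 1 / (1 − e^(−0.02729×28.0)) = 1 / (1 − 0.4658) = 1.872
Loading dose = maintenance dose × R = 176 × 1.872 ≈ 329 mg

329 mg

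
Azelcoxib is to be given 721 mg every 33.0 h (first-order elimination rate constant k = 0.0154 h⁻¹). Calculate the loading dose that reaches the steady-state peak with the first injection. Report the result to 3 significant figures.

Accumulation ratio R = 1 / (1 − e^(−kτ)) = 1 / (1 − e^(−0.01540×33.0)) = 1 / (1 − 0.6016) = 2.510
Loading dose = maintenance dose × R = 721 × 2.510 ≈ 1810 mg

1810 mg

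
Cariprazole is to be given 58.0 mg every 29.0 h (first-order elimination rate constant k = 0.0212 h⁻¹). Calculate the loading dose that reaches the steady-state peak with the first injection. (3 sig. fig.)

126 mg

Accumulation ratio R = 1 / (1 − e^(−kτ)) = 1 / (1 − e^(−0.02120×29.0)) = 1 / (1 − 0.5407) = 2.177
Loading dose = maintenance dose × R = 58.0 × 2.177 ≈ 126 mg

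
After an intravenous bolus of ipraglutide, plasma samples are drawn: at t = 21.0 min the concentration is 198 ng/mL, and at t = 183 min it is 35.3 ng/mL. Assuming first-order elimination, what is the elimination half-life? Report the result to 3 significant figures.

65.1 minutes

k = ln(C₁/C₂) / (t₂ − t₁) = ln(198/35.3) / (183 − 21.0)
  = 1.724 / 162.0 = 0.01064 min⁻¹
t½ = ln 2 / k = ln 2 / 0.01064 ≈ 65.1 minutes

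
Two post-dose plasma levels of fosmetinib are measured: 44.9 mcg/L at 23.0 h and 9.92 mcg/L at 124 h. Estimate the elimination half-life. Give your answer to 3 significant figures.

k = ln(C₁/C₂) / (t₂ − t₁) = ln(44.9/9.92) / (124 − 23.0)
  = 1.510 / 101.0 = 0.01495 h⁻¹
t½ = ln 2 / k = ln 2 / 0.01495 ≈ 46.4 hours

46.4 hours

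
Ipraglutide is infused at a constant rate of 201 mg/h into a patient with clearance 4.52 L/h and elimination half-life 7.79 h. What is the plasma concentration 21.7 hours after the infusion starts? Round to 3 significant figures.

Css = rate / CL = 201 / 4.52 = 44.47 mg/L
k = ln 2 / 7.79 = 0.08898 h⁻¹
C(t) = Css (1 − e^(−kt)) = 44.47 × (1 − e^(−1.931)) = 44.47 × 0.8550 ≈ 38.0 mg/L

38.0 mg/L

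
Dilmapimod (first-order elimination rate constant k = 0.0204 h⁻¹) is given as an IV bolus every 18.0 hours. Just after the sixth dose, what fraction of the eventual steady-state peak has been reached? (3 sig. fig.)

f_n = 1 − e^(−nkτ) = 1 − e^(−6 × 0.02040 × 18.0) = 1 − e^(−2.203) = 1 − 0.1104 ≈ 0.890

0.890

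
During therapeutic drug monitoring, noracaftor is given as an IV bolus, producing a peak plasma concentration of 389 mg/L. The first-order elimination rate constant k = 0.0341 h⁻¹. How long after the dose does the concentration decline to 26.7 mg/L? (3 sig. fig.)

C(t) = C₀ e^(−kt)  ⇒  t = ln(C₀/C) / k
t = ln(389/26.7) / 0.03410 = 2.679 / 0.03410 ≈ 78.6 hours

78.6 hours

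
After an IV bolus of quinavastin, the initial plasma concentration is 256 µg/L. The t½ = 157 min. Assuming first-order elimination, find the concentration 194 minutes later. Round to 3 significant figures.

109 µg/L

k = ln 2 / 157 = 0.004415 min⁻¹
194 min is 1.236 half-lives, so C = 256 × (1/2)^1.236 = 256 × 0.4246 ≈ 109 µg/L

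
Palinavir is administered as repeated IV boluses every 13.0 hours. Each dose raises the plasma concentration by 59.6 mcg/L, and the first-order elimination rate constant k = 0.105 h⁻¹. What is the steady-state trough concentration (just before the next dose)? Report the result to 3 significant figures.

Fraction remaining after one interval: e^(−kτ) = e^(−0.1050 × 13.0) = 0.2554
R = 1 / (1 − 0.2554) = 1.343
Css,max = 59.6 × 1.343 = 80.04 mcg/L
Css,min = Css,max × e^(−kτ) = 80.04 × 0.2554 ≈ 20.4 mcg/L

20.4 mcg/L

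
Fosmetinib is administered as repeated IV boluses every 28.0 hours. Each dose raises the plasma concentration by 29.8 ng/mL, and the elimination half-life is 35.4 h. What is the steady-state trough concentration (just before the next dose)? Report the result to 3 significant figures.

k = ln 2 / 35.4 = 0.01958 h⁻¹
Fraction remaining after one interval: e^(−kτ) = e^(−0.01958 × 28.0) = 0.5780
R = 1 / (1 − 0.5780) = 2.369
Css,max = 29.8 × 2.369 = 70.61 ng/mL
Css,min = Css,max × e^(−kτ) = 70.61 × 0.5780 ≈ 40.8 ng/mL

40.8 ng/mL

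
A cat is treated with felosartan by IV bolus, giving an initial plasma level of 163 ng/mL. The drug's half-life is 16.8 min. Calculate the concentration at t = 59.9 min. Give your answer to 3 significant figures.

k = ln 2 / 16.8 = 0.04126 min⁻¹
C(t) = C₀ e^(−kt) = 163 × e^(−0.04126 × 59.9) = 163 × e^(−2.471) = 163 × 0.08447 ≈ 13.8 ng/mL

13.8 ng/mL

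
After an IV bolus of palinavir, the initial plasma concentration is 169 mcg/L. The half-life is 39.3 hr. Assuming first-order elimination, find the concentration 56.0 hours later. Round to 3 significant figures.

62.9 mcg/L

k = ln 2 / 39.3 = 0.01764 hr⁻¹
56.0 hr is 1.425 half-lives, so C = 169 × (1/2)^1.425 = 169 × 0.3724 ≈ 62.9 mcg/L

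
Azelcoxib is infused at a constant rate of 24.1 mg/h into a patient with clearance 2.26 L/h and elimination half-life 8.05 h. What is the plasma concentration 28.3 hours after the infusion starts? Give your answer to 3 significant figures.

Css = rate / CL = 24.1 / 2.26 = 10.66 mg/L
k = ln 2 / 8.05 = 0.08611 h⁻¹
C(t) = Css (1 − e^(−kt)) = 10.66 × (1 − e^(−2.437)) = 10.66 × 0.9126 ≈ 9.73 mg/L

9.73 mg/L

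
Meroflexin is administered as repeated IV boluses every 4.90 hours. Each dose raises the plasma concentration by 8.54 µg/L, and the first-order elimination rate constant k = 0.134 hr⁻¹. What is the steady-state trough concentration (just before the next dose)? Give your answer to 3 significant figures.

Fraction remaining after one interval: e^(−kτ) = e^(−0.1340 × 4.90) = 0.5186
R = 1 / (1 − 0.5186) = 2.077
Css,max = 8.54 × 2.077 = 17.74 µg/L
Css,min = Css,max × e^(−kτ) = 17.74 × 0.5186 ≈ 9.20 µg/L

9.20 µg/L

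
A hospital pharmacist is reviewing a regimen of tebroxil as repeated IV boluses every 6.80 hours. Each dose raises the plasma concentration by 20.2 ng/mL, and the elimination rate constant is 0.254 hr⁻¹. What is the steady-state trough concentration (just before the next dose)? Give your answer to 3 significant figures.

4.37 ng/mL

Fraction remaining after one interval: e^(−kτ) = e^(−0.2540 × 6.80) = 0.1778
R = 1 / (1 − 0.1778) = 1.216
Css,max = 20.2 × 1.216 = 24.57 ng/mL
Css,min = Css,max × e^(−kτ) = 24.57 × 0.1778 ≈ 4.37 ng/mL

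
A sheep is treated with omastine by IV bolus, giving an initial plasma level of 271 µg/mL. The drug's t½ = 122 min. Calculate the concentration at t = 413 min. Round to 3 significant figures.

25.9 µg/mL

k = ln 2 / 122 = 0.005682 min⁻¹
C(t) = C₀ e^(−kt) = 271 × e^(−0.005682 × 413) = 271 × e^(−2.346) = 271 × 0.09571 ≈ 25.9 µg/mL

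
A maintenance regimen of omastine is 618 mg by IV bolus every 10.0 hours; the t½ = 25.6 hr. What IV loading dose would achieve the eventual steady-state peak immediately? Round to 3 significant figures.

2610 mg

k = ln 2 / 25.6 = 0.02708 hr⁻¹
Accumulation ratio R = 1 / (1 − e^(−kτ)) = 1 / (1 − e^(−0.02708×10.0)) = 1 / (1 − 0.7628) = 4.216
Loading dose = maintenance dose × R = 618 × 4.216 ≈ 2610 mg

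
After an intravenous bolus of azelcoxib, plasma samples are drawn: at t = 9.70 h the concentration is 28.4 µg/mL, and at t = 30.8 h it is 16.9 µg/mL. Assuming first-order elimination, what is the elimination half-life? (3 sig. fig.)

28.2 hours

k = ln(C₁/C₂) / (t₂ − t₁) = ln(28.4/16.9) / (30.8 − 9.70)
  = 0.5191 / 21.10 = 0.02460 h⁻¹
t½ = ln 2 / k = ln 2 / 0.02460 ≈ 28.2 hours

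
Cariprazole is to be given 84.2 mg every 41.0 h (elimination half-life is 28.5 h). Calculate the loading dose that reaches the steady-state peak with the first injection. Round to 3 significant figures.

133 mg

k = ln 2 / 28.5 = 0.02432 h⁻¹
Accumulation ratio R = 1 / (1 − e^(−kτ)) = 1 / (1 − e^(−0.02432×41.0)) = 1 / (1 − 0.3689) = 1.585
Loading dose = maintenance dose × R = 84.2 × 1.585 ≈ 133 mg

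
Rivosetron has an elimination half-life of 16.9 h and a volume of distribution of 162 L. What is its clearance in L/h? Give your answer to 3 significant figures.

k = ln 2 / t½ = ln 2 / 16.9 = 0.04101 h⁻¹
CL = k · V = 0.04101 × 162 ≈ 6.64 L/h

6.64 L/h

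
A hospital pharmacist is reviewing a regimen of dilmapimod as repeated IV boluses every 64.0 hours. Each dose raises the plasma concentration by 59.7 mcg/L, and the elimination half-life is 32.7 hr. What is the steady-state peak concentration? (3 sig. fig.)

k = ln 2 / 32.7 = 0.02120 hr⁻¹
Fraction remaining after one interval: e^(−kτ) = e^(−0.02120 × 64.0) = 0.2575
R = 1 / (1 − 0.2575) = 1.347
Css,max = 59.7 × 1.347 ≈ 80.4 mcg/L

80.4 mcg/L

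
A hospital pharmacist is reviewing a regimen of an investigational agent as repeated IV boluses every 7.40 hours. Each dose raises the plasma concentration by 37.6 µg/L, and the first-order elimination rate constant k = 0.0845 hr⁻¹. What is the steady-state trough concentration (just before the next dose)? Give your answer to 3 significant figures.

43.3 µg/L

Fraction remaining after one interval: e^(−kτ) = e^(−0.08450 × 7.40) = 0.5351
R = 1 / (1 − 0.5351) = 2.151
Css,max = 37.6 × 2.151 = 80.88 µg/L
Css,min = Css,max × e^(−kτ) = 80.88 × 0.5351 ≈ 43.3 µg/L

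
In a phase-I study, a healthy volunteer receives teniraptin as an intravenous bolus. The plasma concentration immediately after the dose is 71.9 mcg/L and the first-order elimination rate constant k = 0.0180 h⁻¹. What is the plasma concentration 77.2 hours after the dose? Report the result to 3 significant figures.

C(t) = C₀ e^(−kt) = 71.9 × e^(−0.01800 × 77.2) = 71.9 × e^(−1.390) = 71.9 × 0.2492 ≈ 17.9 mcg/L

17.9 mcg/L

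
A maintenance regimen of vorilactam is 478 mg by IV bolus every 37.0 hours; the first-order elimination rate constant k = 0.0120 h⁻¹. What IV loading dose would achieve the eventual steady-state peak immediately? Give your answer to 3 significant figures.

Accumulation ratio R = 1 / (1 − e^(−kτ)) = 1 / (1 − e^(−0.01200×37.0)) = 1 / (1 − 0.6415) = 2.789
Loading dose = maintenance dose × R = 478 × 2.789 ≈ 1330 mg

1330 mg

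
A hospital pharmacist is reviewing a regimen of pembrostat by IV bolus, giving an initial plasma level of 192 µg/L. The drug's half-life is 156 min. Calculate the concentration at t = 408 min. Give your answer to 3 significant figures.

k = ln 2 / 156 = 0.004443 min⁻¹
408 min is 2.615 half-lives, so C = 192 × (1/2)^2.615 = 192 × 0.1632 ≈ 31.3 µg/L

31.3 µg/L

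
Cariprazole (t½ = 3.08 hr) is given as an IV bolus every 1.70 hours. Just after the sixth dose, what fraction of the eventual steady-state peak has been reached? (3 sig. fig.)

k = ln 2 / 3.08 = 0.2250 hr⁻¹
f_n = 1 − e^(−nkτ) = 1 − e^(−6 × 0.2250 × 1.70) = 1 − e^(−2.295) = 1 − 0.1007 ≈ 0.899

0.899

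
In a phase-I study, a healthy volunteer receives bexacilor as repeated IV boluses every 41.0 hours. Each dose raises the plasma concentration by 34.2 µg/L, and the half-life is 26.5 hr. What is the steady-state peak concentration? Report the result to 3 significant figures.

52.0 µg/L

k = ln 2 / 26.5 = 0.02616 hr⁻¹
Fraction remaining after one interval: e^(−kτ) = e^(−0.02616 × 41.0) = 0.3422
R = 1 / (1 − 0.3422) = 1.520
Css,max = 34.2 × 1.520 ≈ 52.0 µg/L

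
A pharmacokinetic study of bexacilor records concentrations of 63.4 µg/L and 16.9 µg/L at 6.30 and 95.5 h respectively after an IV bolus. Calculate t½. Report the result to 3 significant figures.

46.8 hours

k = ln(C₁/C₂) / (t₂ − t₁) = ln(63.4/16.9) / (95.5 − 6.30)
  = 1.322 / 89.20 = 0.01482 h⁻¹
t½ = ln 2 / k = ln 2 / 0.01482 ≈ 46.8 hours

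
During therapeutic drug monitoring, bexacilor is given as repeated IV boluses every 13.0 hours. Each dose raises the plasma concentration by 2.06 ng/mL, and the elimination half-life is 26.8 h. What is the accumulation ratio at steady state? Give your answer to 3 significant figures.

k = ln 2 / 26.8 = 0.02586 h⁻¹
Fraction remaining after one interval: e^(−kτ) = e^(−0.02586 × 13.0) = 0.7145
R = 1 / (1 − 0.7145) = 1 / 0.2855 ≈ 3.50

3.50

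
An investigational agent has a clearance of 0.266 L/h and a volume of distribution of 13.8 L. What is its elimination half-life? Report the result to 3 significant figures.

36.0 hours

k = CL / V = 0.266 / 13.8 = 0.01928 h⁻¹
t½ = ln 2 / k = ln 2 / 0.01928 ≈ 36.0 hours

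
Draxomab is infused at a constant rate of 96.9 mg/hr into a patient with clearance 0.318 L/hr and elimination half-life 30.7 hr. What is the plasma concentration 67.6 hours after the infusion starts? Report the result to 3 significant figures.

Css = rate / CL = 96.9 / 0.318 = 304.7 mg/L
k = ln 2 / 30.7 = 0.02258 hr⁻¹
C(t) = Css (1 − e^(−kt)) = 304.7 × (1 − e^(−1.526)) = 304.7 × 0.7827 ≈ 238 mg/L

238 mg/L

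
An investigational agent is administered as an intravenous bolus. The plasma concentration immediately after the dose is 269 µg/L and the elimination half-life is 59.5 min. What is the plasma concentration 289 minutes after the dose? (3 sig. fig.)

k = ln 2 / 59.5 = 0.01165 min⁻¹
289 min is 4.857 half-lives, so C = 269 × (1/2)^4.857 = 269 × 0.03450 ≈ 9.28 µg/L

9.28 µg/L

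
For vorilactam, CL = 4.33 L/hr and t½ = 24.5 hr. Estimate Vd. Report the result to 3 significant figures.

k = ln 2 / t½ = ln 2 / 24.5 = 0.02829 hr⁻¹
V = CL / k = 4.33 / 0.02829 ≈ 153 L

153 L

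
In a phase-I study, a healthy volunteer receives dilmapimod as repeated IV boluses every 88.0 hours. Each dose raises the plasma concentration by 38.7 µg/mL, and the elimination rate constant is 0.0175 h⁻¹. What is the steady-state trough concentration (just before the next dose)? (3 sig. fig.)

Fraction remaining after one interval: e^(−kτ) = e^(−0.01750 × 88.0) = 0.2144
R = 1 / (1 − 0.2144) = 1.273
Css,max = 38.7 × 1.273 = 49.26 µg/mL
Css,min = Css,max × e^(−kτ) = 49.26 × 0.2144 ≈ 10.6 µg/mL

10.6 µg/mL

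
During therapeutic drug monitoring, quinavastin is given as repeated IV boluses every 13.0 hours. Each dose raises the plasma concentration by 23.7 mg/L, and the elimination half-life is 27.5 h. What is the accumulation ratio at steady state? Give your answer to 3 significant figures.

3.58

k = ln 2 / 27.5 = 0.02521 h⁻¹
Fraction remaining after one interval: e^(−kτ) = e^(−0.02521 × 13.0) = 0.7206
R = 1 / (1 − 0.7206) = 1 / 0.2794 ≈ 3.58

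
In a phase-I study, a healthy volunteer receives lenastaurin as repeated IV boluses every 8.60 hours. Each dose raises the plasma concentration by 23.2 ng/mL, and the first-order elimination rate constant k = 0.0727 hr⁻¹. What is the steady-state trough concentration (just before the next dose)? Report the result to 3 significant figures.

Fraction remaining after one interval: e^(−kτ) = e^(−0.07270 × 8.60) = 0.5351
R = 1 / (1 − 0.5351) = 2.151
Css,max = 23.2 × 2.151 = 49.91 ng/mL
Css,min = Css,max × e^(−kτ) = 49.91 × 0.5351 ≈ 26.7 ng/mL

26.7 ng/mL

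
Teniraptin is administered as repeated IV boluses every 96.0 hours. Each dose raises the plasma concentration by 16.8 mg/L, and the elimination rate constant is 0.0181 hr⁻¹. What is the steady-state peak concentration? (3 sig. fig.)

Fraction remaining after one interval: e^(−kτ) = e^(−0.01810 × 96.0) = 0.1759
R = 1 / (1 − 0.1759) = 1.214
Css,max = 16.8 × 1.214 ≈ 20.4 mg/L

20.4 mg/L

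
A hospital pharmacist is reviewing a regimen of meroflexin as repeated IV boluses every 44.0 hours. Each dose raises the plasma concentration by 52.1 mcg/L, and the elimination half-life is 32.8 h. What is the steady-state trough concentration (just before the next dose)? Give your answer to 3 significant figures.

34.0 mcg/L

k = ln 2 / 32.8 = 0.02113 h⁻¹
Fraction remaining after one interval: e^(−kτ) = e^(−0.02113 × 44.0) = 0.3946
R = 1 / (1 − 0.3946) = 1.652
Css,max = 52.1 × 1.652 = 86.06 mcg/L
Css,min = Css,max × e^(−kτ) = 86.06 × 0.3946 ≈ 34.0 mcg/L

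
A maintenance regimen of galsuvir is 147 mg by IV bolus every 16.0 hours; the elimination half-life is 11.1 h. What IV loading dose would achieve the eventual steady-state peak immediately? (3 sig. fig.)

233 mg

k = ln 2 / 11.1 = 0.06245 h⁻¹
Accumulation ratio R = 1 / (1 − e^(−kτ)) = 1 / (1 − e^(−0.06245×16.0)) = 1 / (1 − 0.3682) = 1.583
Loading dose = maintenance dose × R = 147 × 1.583 ≈ 233 mg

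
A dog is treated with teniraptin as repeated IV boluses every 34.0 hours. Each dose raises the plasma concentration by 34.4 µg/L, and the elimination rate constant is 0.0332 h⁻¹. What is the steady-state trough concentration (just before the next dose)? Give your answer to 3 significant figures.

16.4 µg/L

Fraction remaining after one interval: e^(−kτ) = e^(−0.03320 × 34.0) = 0.3234
R = 1 / (1 − 0.3234) = 1.478
Css,max = 34.4 × 1.478 = 50.84 µg/L
Css,min = Css,max × e^(−kτ) = 50.84 × 0.3234 ≈ 16.4 µg/L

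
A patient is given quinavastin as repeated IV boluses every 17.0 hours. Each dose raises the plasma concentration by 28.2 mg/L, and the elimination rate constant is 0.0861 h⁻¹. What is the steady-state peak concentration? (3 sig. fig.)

36.7 mg/L

Fraction remaining after one interval: e^(−kτ) = e^(−0.08610 × 17.0) = 0.2314
R = 1 / (1 − 0.2314) = 1.301
Css,max = 28.2 × 1.301 ≈ 36.7 mg/L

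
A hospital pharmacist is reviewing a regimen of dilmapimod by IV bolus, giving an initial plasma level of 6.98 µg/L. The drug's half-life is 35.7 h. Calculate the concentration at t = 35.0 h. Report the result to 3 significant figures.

3.54 µg/L

k = ln 2 / 35.7 = 0.01942 h⁻¹
C(t) = C₀ e^(−kt) = 6.98 × e^(−0.01942 × 35.0) = 6.98 × e^(−0.6796) = 6.98 × 0.5068 ≈ 3.54 µg/L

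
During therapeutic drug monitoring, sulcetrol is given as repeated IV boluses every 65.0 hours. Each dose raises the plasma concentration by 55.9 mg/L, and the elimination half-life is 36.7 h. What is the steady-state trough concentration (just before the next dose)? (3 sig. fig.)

k = ln 2 / 36.7 = 0.01889 h⁻¹
Fraction remaining after one interval: e^(−kτ) = e^(−0.01889 × 65.0) = 0.2930
R = 1 / (1 − 0.2930) = 1.414
Css,max = 55.9 × 1.414 = 79.06 mg/L
Css,min = Css,max × e^(−kτ) = 79.06 × 0.2930 ≈ 23.2 mg/L

23.2 mg/L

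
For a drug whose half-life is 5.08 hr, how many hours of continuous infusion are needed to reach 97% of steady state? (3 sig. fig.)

25.7 hours

k = ln 2 / 5.08 = 0.1364 hr⁻¹
f = 1 − e^(−kt)  ⇒  t = −ln(1 − f) / k
t = −ln(1 − 0.97) / 0.1364 = 3.507 / 0.1364 ≈ 25.7 hours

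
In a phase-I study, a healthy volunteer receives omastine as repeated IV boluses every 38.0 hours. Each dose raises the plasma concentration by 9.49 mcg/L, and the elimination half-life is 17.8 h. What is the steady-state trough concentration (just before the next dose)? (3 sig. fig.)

2.80 mcg/L

k = ln 2 / 17.8 = 0.03894 h⁻¹
Fraction remaining after one interval: e^(−kτ) = e^(−0.03894 × 38.0) = 0.2277
R = 1 / (1 − 0.2277) = 1.295
Css,max = 9.49 × 1.295 = 12.29 mcg/L
Css,min = Css,max × e^(−kτ) = 12.29 × 0.2277 ≈ 2.80 mcg/L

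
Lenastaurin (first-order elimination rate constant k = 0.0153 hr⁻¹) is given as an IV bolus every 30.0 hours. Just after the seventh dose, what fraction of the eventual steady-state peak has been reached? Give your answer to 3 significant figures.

f_n = 1 − e^(−nkτ) = 1 − e^(−7 × 0.01530 × 30.0) = 1 − e^(−3.213) = 1 − 0.04024 ≈ 0.960

0.960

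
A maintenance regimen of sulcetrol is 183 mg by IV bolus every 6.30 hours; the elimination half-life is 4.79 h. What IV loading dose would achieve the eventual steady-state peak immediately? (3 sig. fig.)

k = ln 2 / 4.79 = 0.1447 h⁻¹
Accumulation ratio R = 1 / (1 − e^(−kτ)) = 1 / (1 − e^(−0.1447×6.30)) = 1 / (1 − 0.4019) = 1.672
Loading dose = maintenance dose × R = 183 × 1.672 ≈ 306 mg

306 mg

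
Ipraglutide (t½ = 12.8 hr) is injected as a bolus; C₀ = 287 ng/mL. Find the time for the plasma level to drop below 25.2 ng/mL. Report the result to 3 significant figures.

k = ln 2 / 12.8 = 0.05415 hr⁻¹
C(t) = C₀ e^(−kt)  ⇒  t = ln(C₀/C) / k
t = ln(287/25.2) / 0.05415 = 2.433 / 0.05415 ≈ 44.9 hours

44.9 hours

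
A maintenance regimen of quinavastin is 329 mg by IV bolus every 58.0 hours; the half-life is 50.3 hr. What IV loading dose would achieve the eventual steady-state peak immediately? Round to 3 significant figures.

598 mg

k = ln 2 / 50.3 = 0.01378 hr⁻¹
Accumulation ratio R = 1 / (1 − e^(−kτ)) = 1 / (1 − e^(−0.01378×58.0)) = 1 / (1 − 0.4497) = 1.817
Loading dose = maintenance dose × R = 329 × 1.817 ≈ 598 mg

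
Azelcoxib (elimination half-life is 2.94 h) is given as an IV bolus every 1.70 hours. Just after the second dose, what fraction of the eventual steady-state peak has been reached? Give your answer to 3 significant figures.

k = ln 2 / 2.94 = 0.2358 h⁻¹
f_n = 1 − e^(−nkτ) = 1 − e^(−2 × 0.2358 × 1.70) = 1 − e^(−0.8016) = 1 − 0.4486 ≈ 0.551

0.551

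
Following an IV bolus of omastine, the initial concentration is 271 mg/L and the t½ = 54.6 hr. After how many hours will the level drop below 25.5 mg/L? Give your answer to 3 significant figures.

186 hours

k = ln 2 / 54.6 = 0.01270 hr⁻¹
C(t) = C₀ e^(−kt)  ⇒  t = ln(C₀/C) / k
t = ln(271/25.5) / 0.01270 = 2.363 / 0.01270 ≈ 186 hours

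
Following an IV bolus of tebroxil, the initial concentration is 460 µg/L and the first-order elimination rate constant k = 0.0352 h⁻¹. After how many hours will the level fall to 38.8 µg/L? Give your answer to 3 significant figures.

C(t) = C₀ e^(−kt)  ⇒  t = ln(C₀/C) / k
t = ln(460/38.8) / 0.03520 = 2.473 / 0.03520 ≈ 70.3 hours

70.3 hours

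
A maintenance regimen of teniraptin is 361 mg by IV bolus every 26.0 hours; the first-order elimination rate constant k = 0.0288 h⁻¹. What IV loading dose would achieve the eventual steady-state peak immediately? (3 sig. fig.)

685 mg

Accumulation ratio R = 1 / (1 − e^(−kτ)) = 1 / (1 − e^(−0.02880×26.0)) = 1 / (1 − 0.4729) = 1.897
Loading dose = maintenance dose × R = 361 × 1.897 ≈ 685 mg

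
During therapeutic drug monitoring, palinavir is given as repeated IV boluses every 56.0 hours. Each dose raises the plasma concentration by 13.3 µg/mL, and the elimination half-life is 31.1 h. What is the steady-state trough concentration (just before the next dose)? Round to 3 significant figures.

k = ln 2 / 31.1 = 0.02229 h⁻¹
Fraction remaining after one interval: e^(−kτ) = e^(−0.02229 × 56.0) = 0.2870
R = 1 / (1 − 0.2870) = 1.403
Css,max = 13.3 × 1.403 = 18.65 µg/mL
Css,min = Css,max × e^(−kτ) = 18.65 × 0.2870 ≈ 5.35 µg/mL

5.35 µg/mL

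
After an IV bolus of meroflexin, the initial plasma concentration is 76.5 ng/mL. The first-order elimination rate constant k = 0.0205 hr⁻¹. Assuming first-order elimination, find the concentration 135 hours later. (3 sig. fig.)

C(t) = C₀ e^(−kt) = 76.5 × e^(−0.02050 × 135) = 76.5 × e^(−2.768) = 76.5 × 0.06282 ≈ 4.81 ng/mL

4.81 ng/mL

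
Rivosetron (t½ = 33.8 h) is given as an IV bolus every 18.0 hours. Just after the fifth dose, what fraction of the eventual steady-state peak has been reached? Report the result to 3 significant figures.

0.842

k = ln 2 / 33.8 = 0.02051 h⁻¹
f_n = 1 − e^(−nkτ) = 1 − e^(−5 × 0.02051 × 18.0) = 1 − e^(−1.846) = 1 − 0.1579 ≈ 0.842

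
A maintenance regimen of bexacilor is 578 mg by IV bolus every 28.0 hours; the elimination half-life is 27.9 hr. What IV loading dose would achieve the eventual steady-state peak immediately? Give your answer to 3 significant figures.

1150 mg

k = ln 2 / 27.9 = 0.02484 hr⁻¹
Accumulation ratio R = 1 / (1 − e^(−kτ)) = 1 / (1 − e^(−0.02484×28.0)) = 1 / (1 − 0.4988) = 1.995
Loading dose = maintenance dose × R = 578 × 1.995 ≈ 1150 mg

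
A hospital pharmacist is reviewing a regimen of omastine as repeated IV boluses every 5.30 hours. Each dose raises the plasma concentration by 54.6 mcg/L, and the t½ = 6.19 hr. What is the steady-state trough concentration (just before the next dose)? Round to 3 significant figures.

k = ln 2 / 6.19 = 0.1120 hr⁻¹
Fraction remaining after one interval: e^(−kτ) = e^(−0.1120 × 5.30) = 0.5524
R = 1 / (1 − 0.5524) = 2.234
Css,max = 54.6 × 2.234 = 122.0 mcg/L
Css,min = Css,max × e^(−kτ) = 122.0 × 0.5524 ≈ 67.4 mcg/L

67.4 mcg/L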